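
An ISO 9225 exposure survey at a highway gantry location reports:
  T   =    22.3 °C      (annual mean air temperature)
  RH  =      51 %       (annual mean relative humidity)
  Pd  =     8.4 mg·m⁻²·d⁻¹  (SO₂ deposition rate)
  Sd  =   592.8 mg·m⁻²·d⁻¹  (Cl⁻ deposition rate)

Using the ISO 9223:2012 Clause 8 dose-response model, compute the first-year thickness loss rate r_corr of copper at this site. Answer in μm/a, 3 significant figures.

r_corr = 1.14 μm/a

copper: f(T) = -0.080·(T−10) [T>10 °C] = -0.9840
  sulphur-dioxide contribution → 0.06983 μm/a
  chloride contribution → 1.075 μm/a
  total first-year rate 1.145 μm/a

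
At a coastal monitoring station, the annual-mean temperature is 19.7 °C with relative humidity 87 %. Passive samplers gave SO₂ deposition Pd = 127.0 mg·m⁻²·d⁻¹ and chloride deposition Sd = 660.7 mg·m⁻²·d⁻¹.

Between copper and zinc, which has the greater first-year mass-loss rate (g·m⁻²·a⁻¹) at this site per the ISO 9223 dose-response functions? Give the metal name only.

zinc

copper: T>10 °C ⇒ hinge -0.080·(19.7−10) = -0.7760
  sulphur-dioxide contribution → 1.457 μm/a
  chloride contribution → 3.561 μm/a
  total first-year rate 5.018 μm/a
  mass loss = 5.018 μm/a × 8.96 g/cm³ = 44.96 g·m⁻²·a⁻¹
zinc: temperature factor f = -0.071·(9.7) = -0.6887
  sulphur-dioxide contribution → 2.987 μm/a
  chloride contribution → 7.585 μm/a
  total first-year rate 10.57 μm/a
  mass loss = 10.57 μm/a × 7.14 g/cm³ = 75.48 g·m⁻²·a⁻¹
Ordering by g·m⁻²·a⁻¹: zinc (75.5) > copper (45)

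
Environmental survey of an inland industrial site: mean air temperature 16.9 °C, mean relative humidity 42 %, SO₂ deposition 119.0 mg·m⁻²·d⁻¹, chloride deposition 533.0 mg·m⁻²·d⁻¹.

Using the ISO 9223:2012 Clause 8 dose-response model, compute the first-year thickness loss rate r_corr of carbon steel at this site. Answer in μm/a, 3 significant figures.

carbon steel: T>10 °C ⇒ hinge -0.054·(16.9−10) = -0.3726
  sulphur-dioxide contribution → 33.9 μm/a
  chloride contribution → 39.33 μm/a
  ⇒ r_corr(carbon steel) = 73.23 μm/a

r_corr = 73.2 μm/a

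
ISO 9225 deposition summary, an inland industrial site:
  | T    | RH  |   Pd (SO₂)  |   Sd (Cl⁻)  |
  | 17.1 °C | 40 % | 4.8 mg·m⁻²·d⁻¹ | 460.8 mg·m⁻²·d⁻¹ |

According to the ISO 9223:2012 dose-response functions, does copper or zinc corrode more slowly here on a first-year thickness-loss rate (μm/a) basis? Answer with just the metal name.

copper: temperature factor f = -0.080·(7.1) = -0.5680
  Pd branch = 0.0053·Pd^0.26·e^(0.059·RH+f) = 0.04782 μm/a
  Cl⁻ term: 0.01025·460.8^0.27·exp(0.036·40+0.049·17.1) = 0.5238
  r_corr = 0.04782 + 0.5238 = 0.5716 μm/a
zinc: T>10 °C ⇒ hinge -0.071·(17.1−10) = -0.5041
  Pd branch = 0.0129·Pd^0.44·e^(0.046·RH+f) = 0.09784 μm/a
  Sd branch = 0.0175·Sd^0.57·e^(0.008·RH+0.085·T) = 3.4 μm/a
  r_corr = 0.09784 + 3.4 = 3.498 μm/a
Ordering by μm/a: zinc (3.5) > copper (0.572)

copper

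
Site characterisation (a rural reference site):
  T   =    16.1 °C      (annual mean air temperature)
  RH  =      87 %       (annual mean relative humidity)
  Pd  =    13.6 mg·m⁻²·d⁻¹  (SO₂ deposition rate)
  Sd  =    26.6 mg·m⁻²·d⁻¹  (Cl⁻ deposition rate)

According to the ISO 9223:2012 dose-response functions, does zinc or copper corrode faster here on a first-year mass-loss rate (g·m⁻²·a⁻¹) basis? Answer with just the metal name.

zinc: T>10 °C ⇒ hinge -0.071·(16.1−10) = -0.4331
  sulphur-dioxide contribution → 1.443 μm/a
  chloride contribution → 0.895 μm/a
  total first-year rate 2.338 μm/a
  mass loss = 2.338 μm/a × 7.14 g/cm³ = 16.69 g·m⁻²·a⁻¹
copper: T>10 °C ⇒ hinge -0.080·(16.1−10) = -0.4880
  sulphur-dioxide contribution → 1.087 μm/a
  chloride contribution → 1.254 μm/a
  ⇒ r_corr(copper) = 2.341 μm/a
  mass loss = 2.341 μm/a × 8.96 g/cm³ = 20.98 g·m⁻²·a⁻¹
Ordering by g·m⁻²·a⁻¹: copper (21) > zinc (16.7)

copper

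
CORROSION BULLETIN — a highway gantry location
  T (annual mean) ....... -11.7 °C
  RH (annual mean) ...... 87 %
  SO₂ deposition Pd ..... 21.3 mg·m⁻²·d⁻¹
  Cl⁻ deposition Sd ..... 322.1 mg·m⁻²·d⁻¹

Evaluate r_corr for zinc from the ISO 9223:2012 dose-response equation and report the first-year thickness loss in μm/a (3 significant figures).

zinc: T≤10 °C ⇒ hinge +0.038·(-11.7−10) = -0.8246
  sulphur-dioxide contribution → 1.189 μm/a
  chloride contribution → 0.3491 μm/a
  total first-year rate 1.538 μm/a

r_corr = 1.54 μm/a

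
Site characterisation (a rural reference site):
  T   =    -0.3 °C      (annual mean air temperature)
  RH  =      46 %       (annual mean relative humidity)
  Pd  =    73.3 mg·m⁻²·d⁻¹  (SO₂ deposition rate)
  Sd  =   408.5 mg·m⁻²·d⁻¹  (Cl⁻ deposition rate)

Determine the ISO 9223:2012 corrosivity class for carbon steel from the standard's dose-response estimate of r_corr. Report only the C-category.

C3

carbon steel: temperature factor f = +0.150·(-10.3) = -1.5450
  sulphur-dioxide contribution → 8.839 μm/a
  chloride contribution → 19.12 μm/a
  total first-year rate 27.96 μm/a
28 μm/a falls in (25, 50] for carbon steel → category C3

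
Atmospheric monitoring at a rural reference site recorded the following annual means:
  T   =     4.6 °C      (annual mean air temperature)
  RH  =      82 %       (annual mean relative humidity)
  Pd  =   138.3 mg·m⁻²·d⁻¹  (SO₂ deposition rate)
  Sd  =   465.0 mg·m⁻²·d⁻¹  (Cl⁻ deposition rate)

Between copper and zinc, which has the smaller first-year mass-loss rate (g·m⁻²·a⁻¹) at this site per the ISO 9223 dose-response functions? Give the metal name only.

copper: T≤10 °C ⇒ hinge +0.126·(4.6−10) = -0.6804
  Pd branch = 0.0053·Pd^0.26·e^(0.059·RH+f) = 1.22 μm/a
  Cl⁻ term: 0.01025·465.0^0.27·exp(0.036·82+0.049·4.6) = 1.291
  sum: 1.22 + 1.291 → r_corr = 2.511 μm/a
  mass loss = 2.511 μm/a × 8.96 g/cm³ = 22.5 g·m⁻²·a⁻¹
zinc: temperature factor f = +0.038·(-5.4) = -0.2052
  SO₂ term: 0.0129·138.3^0.44·exp(0.046·82-0.2052) = 3.996
  Cl⁻ term: 0.0175·465.0^0.57·exp(0.008·82+0.085·4.6) = 1.653
  r_corr = 3.996 + 1.653 = 5.648 μm/a
  mass loss = 5.648 μm/a × 7.14 g/cm³ = 40.33 g·m⁻²·a⁻¹
Ordering by g·m⁻²·a⁻¹: zinc (40.3) > copper (22.5)

copper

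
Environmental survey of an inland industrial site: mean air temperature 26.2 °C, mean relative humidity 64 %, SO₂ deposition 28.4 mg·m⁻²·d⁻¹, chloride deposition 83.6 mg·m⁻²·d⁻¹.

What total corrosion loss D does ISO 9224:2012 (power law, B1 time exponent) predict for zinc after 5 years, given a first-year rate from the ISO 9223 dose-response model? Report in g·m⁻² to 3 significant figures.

zinc: temperature factor f = -0.071·(16.2) = -1.1502
  Pd branch = 0.0129·Pd^0.44·e^(0.046·RH+f) = 0.3381 μm/a
  Cl⁻ term: 0.0175·83.6^0.57·exp(0.008·64+0.085·26.2) = 3.375
  r_corr = 0.3381 + 3.375 = 3.713 μm/a
Power-law: D(5) = r_corr · 5^0.813
  D(5) = 3.713 × 5^0.813 = 3.713 × 3.701 = 13.74 μm
  Mass loss = 13.74 μm × 7.14 g/cm³ = 98.1 g·m⁻²

D(5) = 98.1 g·m⁻²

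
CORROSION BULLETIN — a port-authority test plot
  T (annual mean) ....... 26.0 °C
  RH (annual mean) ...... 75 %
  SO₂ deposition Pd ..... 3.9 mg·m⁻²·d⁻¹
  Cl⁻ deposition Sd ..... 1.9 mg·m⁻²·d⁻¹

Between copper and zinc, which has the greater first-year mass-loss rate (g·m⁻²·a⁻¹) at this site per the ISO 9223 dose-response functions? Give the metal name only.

copper: f(T) = -0.080·(T−10) [T>10 °C] = -1.2800
  Pd branch = 0.0053·Pd^0.26·e^(0.059·RH+f) = 0.1753 μm/a
  Cl⁻ term: 0.01025·1.9^0.27·exp(0.036·75+0.049·26.0) = 0.6484
  r_corr = 0.1753 + 0.6484 = 0.8238 μm/a
  mass loss = 0.8238 μm/a × 8.96 g/cm³ = 7.381 g·m⁻²·a⁻¹
zinc: f(T) = -0.071·(T−10) [T>10 °C] = -1.1360
  SO₂ term: 0.0129·3.9^0.44·exp(0.046·75-1.1360) = 0.2375
  Cl⁻ term: 0.0175·1.9^0.57·exp(0.008·75+0.085·26.0) = 0.4191
  sum: 0.2375 + 0.4191 → r_corr = 0.6566 μm/a
  mass loss = 0.6566 μm/a × 7.14 g/cm³ = 4.688 g·m⁻²·a⁻¹
Ordering by g·m⁻²·a⁻¹: copper (7.38) > zinc (4.69)

copper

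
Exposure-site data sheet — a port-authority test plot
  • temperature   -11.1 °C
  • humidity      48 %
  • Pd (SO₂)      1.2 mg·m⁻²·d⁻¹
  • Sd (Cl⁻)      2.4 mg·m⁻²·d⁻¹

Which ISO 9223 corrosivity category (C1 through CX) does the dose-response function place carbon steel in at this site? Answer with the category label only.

C1

carbon steel: temperature factor f = +0.150·(-21.1) = -3.1650
  Pd branch = 1.77·Pd^0.52·e^(0.02·RH+f) = 0.2145 μm/a
  Cl⁻ term: 0.102·2.4^0.62·exp(0.033·48+0.04·-11.1) = 0.5488
  sum: 0.2145 + 0.5488 → r_corr = 0.7634 μm/a
Category bounds: 0…1.3 μm/a bracket r_corr ⇒ C1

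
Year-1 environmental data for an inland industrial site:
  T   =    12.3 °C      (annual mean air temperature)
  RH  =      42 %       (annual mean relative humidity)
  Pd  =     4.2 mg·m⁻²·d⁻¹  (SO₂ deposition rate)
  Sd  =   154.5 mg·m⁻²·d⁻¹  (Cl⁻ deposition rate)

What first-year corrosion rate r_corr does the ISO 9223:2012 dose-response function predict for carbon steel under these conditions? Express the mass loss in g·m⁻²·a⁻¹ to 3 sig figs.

carbon steel: temperature factor f = -0.054·(2.3) = -0.1242
  Pd branch = 1.77·Pd^0.52·e^(0.02·RH+f) = 7.637 μm/a
  Cl⁻ term: 0.102·154.5^0.62·exp(0.033·42+0.04·12.3) = 15.18
  sum: 7.637 + 15.18 → r_corr = 22.82 μm/a
Convert to mass loss: 22.82 μm/a × 7.85 g/cm³ = 179.1 g·m⁻²·a⁻¹

r_corr = 179 g·m⁻²·a⁻¹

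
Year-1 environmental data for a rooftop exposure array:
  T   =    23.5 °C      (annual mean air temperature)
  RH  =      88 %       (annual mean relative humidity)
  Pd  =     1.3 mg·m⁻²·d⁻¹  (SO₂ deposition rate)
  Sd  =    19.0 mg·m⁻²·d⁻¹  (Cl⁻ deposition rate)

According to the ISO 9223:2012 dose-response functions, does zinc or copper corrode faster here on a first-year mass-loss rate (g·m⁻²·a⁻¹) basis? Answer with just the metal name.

copper

zinc: T>10 °C ⇒ hinge -0.071·(23.5−10) = -0.9585
  SO₂ term: 0.0129·1.3^0.44·exp(0.046·88-0.9585) = 0.318
  Cl⁻ term: 0.0175·19.0^0.57·exp(0.008·88+0.085·23.5) = 1.397
  sum: 0.318 + 1.397 → r_corr = 1.715 μm/a
  mass loss = 1.715 μm/a × 7.14 g/cm³ = 12.24 g·m⁻²·a⁻¹
copper: f(T) = -0.080·(T−10) [T>10 °C] = -1.0800
  SO₂ term: 0.0053·1.3^0.26·exp(0.059·88-1.0800) = 0.3465
  Sd branch = 0.01025·Sd^0.27·e^(0.036·RH+0.049·T) = 1.706 μm/a
  sum: 0.3465 + 1.706 → r_corr = 2.052 μm/a
  mass loss = 2.052 μm/a × 8.96 g/cm³ = 18.39 g·m⁻²·a⁻¹
Ordering by g·m⁻²·a⁻¹: copper (18.4) > zinc (12.2)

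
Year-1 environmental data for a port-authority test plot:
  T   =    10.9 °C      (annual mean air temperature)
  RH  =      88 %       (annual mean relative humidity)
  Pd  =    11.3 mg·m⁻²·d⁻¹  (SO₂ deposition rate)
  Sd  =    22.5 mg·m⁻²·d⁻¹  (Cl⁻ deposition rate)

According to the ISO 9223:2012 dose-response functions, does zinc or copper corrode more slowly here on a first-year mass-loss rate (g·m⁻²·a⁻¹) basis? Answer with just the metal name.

zinc

zinc: temperature factor f = -0.071·(0.9) = -0.0639
  SO₂ term: 0.0129·11.3^0.44·exp(0.046·88-0.0639) = 2.015
  Sd branch = 0.0175·Sd^0.57·e^(0.008·RH+0.085·T) = 0.5271 μm/a
  r_corr = 2.015 + 0.5271 = 2.542 μm/a
  mass loss = 2.542 μm/a × 7.14 g/cm³ = 18.15 g·m⁻²·a⁻¹
copper: T>10 °C ⇒ hinge -0.080·(10.9−10) = -0.0720
  SO₂ term: 0.0053·11.3^0.26·exp(0.059·88-0.0720) = 1.666
  Sd branch = 0.01025·Sd^0.27·e^(0.036·RH+0.049·T) = 0.963 μm/a
  r_corr = 1.666 + 0.963 = 2.629 μm/a
  mass loss = 2.629 μm/a × 8.96 g/cm³ = 23.56 g·m⁻²·a⁻¹
Ordering by g·m⁻²·a⁻¹: copper (23.6) > zinc (18.1)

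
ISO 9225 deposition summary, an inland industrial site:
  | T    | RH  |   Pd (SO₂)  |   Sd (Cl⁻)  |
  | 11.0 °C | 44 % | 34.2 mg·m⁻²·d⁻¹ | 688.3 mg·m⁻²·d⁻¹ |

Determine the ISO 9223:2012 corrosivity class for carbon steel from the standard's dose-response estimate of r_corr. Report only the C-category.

carbon steel: T>10 °C ⇒ hinge -0.054·(11.0−10) = -0.0540
  SO₂ term: 1.77·34.2^0.52·exp(0.02·44-0.0540) = 25.37
  Sd branch = 0.102·Sd^0.62·e^(0.033·RH+0.04·T) = 38.88 μm/a
  sum: 25.37 + 38.88 → r_corr = 64.25 μm/a
ISO 9223 Table 2 (carbon steel): 50 < 64.3 ≤ 80 μm/a ⇒ C4

C4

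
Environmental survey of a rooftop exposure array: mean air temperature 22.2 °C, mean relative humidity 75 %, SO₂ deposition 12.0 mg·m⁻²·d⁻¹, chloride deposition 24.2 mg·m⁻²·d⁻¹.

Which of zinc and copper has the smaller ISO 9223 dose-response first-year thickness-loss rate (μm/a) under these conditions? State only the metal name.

copper

zinc: T>10 °C ⇒ hinge -0.071·(22.2−10) = -0.8662
  SO₂ term: 0.0129·12.0^0.44·exp(0.046·75-0.8662) = 0.51
  Cl⁻ term: 0.0175·24.2^0.57·exp(0.008·75+0.085·22.2) = 1.294
  r_corr = 0.51 + 1.294 = 1.804 μm/a
copper: T>10 °C ⇒ hinge -0.080·(22.2−10) = -0.9760
  Pd branch = 0.0053·Pd^0.26·e^(0.059·RH+f) = 0.3182 μm/a
  Sd branch = 0.01025·Sd^0.27·e^(0.036·RH+0.049·T) = 1.07 μm/a
  sum: 0.3182 + 1.07 → r_corr = 1.388 μm/a
Ordering by μm/a: zinc (1.8) > copper (1.39)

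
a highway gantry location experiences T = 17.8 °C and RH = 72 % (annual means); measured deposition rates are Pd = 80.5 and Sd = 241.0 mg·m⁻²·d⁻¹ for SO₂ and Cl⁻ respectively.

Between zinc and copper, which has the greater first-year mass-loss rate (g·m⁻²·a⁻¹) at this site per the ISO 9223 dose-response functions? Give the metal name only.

zinc: T>10 °C ⇒ hinge -0.071·(17.8−10) = -0.5538
  sulphur-dioxide contribution → 1.403 μm/a
  chloride contribution → 3.221 μm/a
  total first-year rate 4.624 μm/a
  mass loss = 4.624 μm/a × 7.14 g/cm³ = 33.02 g·m⁻²·a⁻¹
copper: T>10 °C ⇒ hinge -0.080·(17.8−10) = -0.6240
  sulphur-dioxide contribution → 0.6218 μm/a
  chloride contribution → 1.44 μm/a
  total first-year rate 2.062 μm/a
  mass loss = 2.062 μm/a × 8.96 g/cm³ = 18.47 g·m⁻²·a⁻¹
Ordering by g·m⁻²·a⁻¹: zinc (33) > copper (18.5)

zinc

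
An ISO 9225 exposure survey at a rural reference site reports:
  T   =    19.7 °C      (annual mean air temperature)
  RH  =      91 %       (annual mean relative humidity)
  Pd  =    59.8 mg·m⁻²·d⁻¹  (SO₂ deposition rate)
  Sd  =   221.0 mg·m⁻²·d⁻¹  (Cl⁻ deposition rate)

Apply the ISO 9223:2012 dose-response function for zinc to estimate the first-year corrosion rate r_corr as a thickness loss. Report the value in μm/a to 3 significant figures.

r_corr = 6.77 μm/a

zinc: temperature factor f = -0.071·(9.7) = -0.6887
  SO₂ term: 0.0129·59.8^0.44·exp(0.046·91-0.6887) = 2.577
  Sd branch = 0.0175·Sd^0.57·e^(0.008·RH+0.085·T) = 4.195 μm/a
  sum: 2.577 + 4.195 → r_corr = 6.773 μm/a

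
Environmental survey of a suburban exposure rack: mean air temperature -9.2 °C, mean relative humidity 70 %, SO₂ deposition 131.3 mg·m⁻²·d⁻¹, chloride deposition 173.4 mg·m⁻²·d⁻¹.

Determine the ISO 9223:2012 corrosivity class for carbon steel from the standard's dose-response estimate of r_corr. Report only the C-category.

carbon steel: temperature factor f = +0.150·(-19.2) = -2.8800
  sulphur-dioxide contribution → 5.09 μm/a
  chloride contribution → 17.39 μm/a
  ⇒ r_corr(carbon steel) = 22.48 μm/a
22.5 μm/a falls in (1.3, 25] for carbon steel → category C2

C2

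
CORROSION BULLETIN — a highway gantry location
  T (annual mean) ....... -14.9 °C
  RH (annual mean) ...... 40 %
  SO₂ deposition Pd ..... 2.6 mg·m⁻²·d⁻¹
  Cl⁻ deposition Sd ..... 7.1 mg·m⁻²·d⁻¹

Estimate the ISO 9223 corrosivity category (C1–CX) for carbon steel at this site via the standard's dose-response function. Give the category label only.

C1

carbon steel: T≤10 °C ⇒ hinge +0.150·(-14.9−10) = -3.7350
  SO₂ term: 1.77·2.6^0.52·exp(0.02·40-3.7350) = 0.1546
  Sd branch = 0.102·Sd^0.62·e^(0.033·RH+0.04·T) = 0.7093 μm/a
  sum: 0.1546 + 0.7093 → r_corr = 0.8638 μm/a
ISO 9223 Table 2 (carbon steel): 0 < 0.864 ≤ 1.3 μm/a ⇒ C1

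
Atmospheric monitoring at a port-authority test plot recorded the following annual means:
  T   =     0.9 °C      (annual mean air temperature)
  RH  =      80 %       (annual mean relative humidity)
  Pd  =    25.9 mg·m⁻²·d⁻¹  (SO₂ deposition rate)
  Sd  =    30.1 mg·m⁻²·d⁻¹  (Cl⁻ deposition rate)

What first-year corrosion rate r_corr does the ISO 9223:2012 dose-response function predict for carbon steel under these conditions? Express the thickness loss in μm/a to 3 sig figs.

r_corr = 24.4 μm/a

carbon steel: f(T) = +0.150·(T−10) [T≤10 °C] = -1.3650
  sulphur-dioxide contribution → 12.16 μm/a
  chloride contribution → 12.23 μm/a
  total first-year rate 24.39 μm/a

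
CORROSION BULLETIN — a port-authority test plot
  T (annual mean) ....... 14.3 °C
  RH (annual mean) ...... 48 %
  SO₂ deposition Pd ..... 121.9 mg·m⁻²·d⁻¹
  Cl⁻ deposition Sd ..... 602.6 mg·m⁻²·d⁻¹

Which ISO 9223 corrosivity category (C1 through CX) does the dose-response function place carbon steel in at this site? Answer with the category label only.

C5

carbon steel: temperature factor f = -0.054·(4.3) = -0.2322
  sulphur-dioxide contribution → 44.54 μm/a
  chloride contribution → 46.62 μm/a
  ⇒ r_corr(carbon steel) = 91.16 μm/a
91.2 μm/a falls in (80, 200] for carbon steel → category C5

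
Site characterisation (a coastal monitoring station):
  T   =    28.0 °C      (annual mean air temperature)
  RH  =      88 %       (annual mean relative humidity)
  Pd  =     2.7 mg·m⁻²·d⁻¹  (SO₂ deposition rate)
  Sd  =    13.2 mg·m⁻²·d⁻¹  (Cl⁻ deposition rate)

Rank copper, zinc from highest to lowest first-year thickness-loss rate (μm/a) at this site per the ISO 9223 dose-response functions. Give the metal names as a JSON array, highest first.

copper: f(T) = -0.080·(T−10) [T>10 °C] = -1.4400
  SO₂ term: 0.0053·2.7^0.26·exp(0.059·88-1.4400) = 0.2924
  Cl⁻ term: 0.01025·13.2^0.27·exp(0.036·88+0.049·28.0) = 1.927
  r_corr = 0.2924 + 1.927 = 2.22 μm/a
zinc: temperature factor f = -0.071·(18.0) = -1.2780
  SO₂ term: 0.0129·2.7^0.44·exp(0.046·88-1.2780) = 0.3187
  Cl⁻ term: 0.0175·13.2^0.57·exp(0.008·88+0.085·28.0) = 1.664
  sum: 0.3187 + 1.664 → r_corr = 1.983 μm/a
Ordering by μm/a: copper (2.22) > zinc (1.98)

["copper", "zinc"]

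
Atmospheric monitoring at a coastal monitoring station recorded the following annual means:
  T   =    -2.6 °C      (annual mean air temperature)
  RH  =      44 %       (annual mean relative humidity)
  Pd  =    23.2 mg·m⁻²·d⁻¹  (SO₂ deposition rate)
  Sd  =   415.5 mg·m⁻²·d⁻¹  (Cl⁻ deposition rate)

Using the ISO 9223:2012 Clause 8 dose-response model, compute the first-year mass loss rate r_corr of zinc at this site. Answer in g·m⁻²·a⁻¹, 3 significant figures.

r_corr = 6.15 g·m⁻²·a⁻¹

zinc: T≤10 °C ⇒ hinge +0.038·(-2.6−10) = -0.4788
  Pd branch = 0.0129·Pd^0.44·e^(0.046·RH+f) = 0.2413 μm/a
  Cl⁻ term: 0.0175·415.5^0.57·exp(0.008·44+0.085·-2.6) = 0.6202
  r_corr = 0.2413 + 0.6202 = 0.8614 μm/a
Convert to mass loss: 0.8614 μm/a × 7.14 g/cm³ = 6.151 g·m⁻²·a⁻¹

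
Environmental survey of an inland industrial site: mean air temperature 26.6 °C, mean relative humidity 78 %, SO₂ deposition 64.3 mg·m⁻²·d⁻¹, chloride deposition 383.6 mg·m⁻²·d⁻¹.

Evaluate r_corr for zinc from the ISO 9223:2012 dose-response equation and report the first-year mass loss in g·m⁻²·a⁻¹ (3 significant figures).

r_corr = 72.9 g·m⁻²·a⁻¹

zinc: temperature factor f = -0.071·(16.6) = -1.1786
  SO₂ term: 0.0129·64.3^0.44·exp(0.046·78-1.1786) = 0.8966
  Cl⁻ term: 0.0175·383.6^0.57·exp(0.008·78+0.085·26.6) = 9.307
  r_corr = 0.8966 + 9.307 = 10.2 μm/a
Convert to mass loss: 10.2 μm/a × 7.14 g/cm³ = 72.85 g·m⁻²·a⁻¹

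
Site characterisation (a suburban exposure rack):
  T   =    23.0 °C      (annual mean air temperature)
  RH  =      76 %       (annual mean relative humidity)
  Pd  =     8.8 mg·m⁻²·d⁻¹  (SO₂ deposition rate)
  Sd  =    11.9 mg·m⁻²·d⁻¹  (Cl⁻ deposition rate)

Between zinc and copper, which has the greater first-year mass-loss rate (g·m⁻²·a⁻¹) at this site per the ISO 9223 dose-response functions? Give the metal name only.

zinc: T>10 °C ⇒ hinge -0.071·(23.0−10) = -0.9230
  SO₂ term: 0.0129·8.8^0.44·exp(0.046·76-0.9230) = 0.4402
  Cl⁻ term: 0.0175·11.9^0.57·exp(0.008·76+0.085·23.0) = 0.9315
  sum: 0.4402 + 0.9315 → r_corr = 1.372 μm/a
  mass loss = 1.372 μm/a × 7.14 g/cm³ = 9.794 g·m⁻²·a⁻¹
copper: T>10 °C ⇒ hinge -0.080·(23.0−10) = -1.0400
  SO₂ term: 0.0053·8.8^0.26·exp(0.059·76-1.0400) = 0.2921
  Cl⁻ term: 0.01025·11.9^0.27·exp(0.036·76+0.049·23.0) = 0.9524
  sum: 0.2921 + 0.9524 → r_corr = 1.244 μm/a
  mass loss = 1.244 μm/a × 8.96 g/cm³ = 11.15 g·m⁻²·a⁻¹
Ordering by g·m⁻²·a⁻¹: copper (11.2) > zinc (9.79)

copper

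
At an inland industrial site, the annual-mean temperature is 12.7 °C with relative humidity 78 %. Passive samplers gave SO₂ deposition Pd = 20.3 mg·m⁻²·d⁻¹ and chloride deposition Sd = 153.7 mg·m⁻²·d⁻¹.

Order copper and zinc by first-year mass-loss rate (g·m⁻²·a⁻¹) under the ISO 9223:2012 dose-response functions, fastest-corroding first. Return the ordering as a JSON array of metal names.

["zinc", "copper"]

copper: temperature factor f = -0.080·(2.7) = -0.2160
  Pd branch = 0.0053·Pd^0.26·e^(0.059·RH+f) = 0.9312 μm/a
  Cl⁻ term: 0.01025·153.7^0.27·exp(0.036·78+0.049·12.7) = 1.233
  sum: 0.9312 + 1.233 → r_corr = 2.164 μm/a
  mass loss = 2.164 μm/a × 8.96 g/cm³ = 19.39 g·m⁻²·a⁻¹
zinc: temperature factor f = -0.071·(2.7) = -0.1917
  SO₂ term: 0.0129·20.3^0.44·exp(0.046·78-0.1917) = 1.448
  Sd branch = 0.0175·Sd^0.57·e^(0.008·RH+0.085·T) = 1.695 μm/a
  sum: 1.448 + 1.695 → r_corr = 3.144 μm/a
  mass loss = 3.144 μm/a × 7.14 g/cm³ = 22.45 g·m⁻²·a⁻¹
Ordering by g·m⁻²·a⁻¹: zinc (22.4) > copper (19.4)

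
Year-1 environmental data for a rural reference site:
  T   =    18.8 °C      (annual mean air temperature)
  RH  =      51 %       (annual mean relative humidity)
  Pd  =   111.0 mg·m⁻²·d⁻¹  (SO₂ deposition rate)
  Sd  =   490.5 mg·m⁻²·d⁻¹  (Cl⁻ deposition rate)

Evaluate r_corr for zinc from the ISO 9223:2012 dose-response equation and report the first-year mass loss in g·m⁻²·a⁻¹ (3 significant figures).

zinc: T>10 °C ⇒ hinge -0.071·(18.8−10) = -0.6248
  Pd branch = 0.0129·Pd^0.44·e^(0.046·RH+f) = 0.5728 μm/a
  Cl⁻ term: 0.0175·490.5^0.57·exp(0.008·51+0.085·18.8) = 4.445
  r_corr = 0.5728 + 4.445 = 5.018 μm/a
Convert to mass loss: 5.018 μm/a × 7.14 g/cm³ = 35.83 g·m⁻²·a⁻¹

r_corr = 35.8 g·m⁻²·a⁻¹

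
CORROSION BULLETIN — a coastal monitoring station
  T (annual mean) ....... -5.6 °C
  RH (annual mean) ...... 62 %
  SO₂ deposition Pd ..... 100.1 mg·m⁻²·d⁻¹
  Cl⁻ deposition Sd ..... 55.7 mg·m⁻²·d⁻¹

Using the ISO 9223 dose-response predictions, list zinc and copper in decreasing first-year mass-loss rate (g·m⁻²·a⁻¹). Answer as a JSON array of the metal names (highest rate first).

zinc: f(T) = +0.038·(T−10) [T≤10 °C] = -0.5928
  sulphur-dioxide contribution → 0.9374 μm/a
  chloride contribution → 0.1765 μm/a
  ⇒ r_corr(zinc) = 1.114 μm/a
  mass loss = 1.114 μm/a × 7.14 g/cm³ = 7.954 g·m⁻²·a⁻¹
copper: f(T) = +0.126·(T−10) [T≤10 °C] = -1.9656
  sulphur-dioxide contribution → 0.09536 μm/a
  chloride contribution → 0.2149 μm/a
  ⇒ r_corr(copper) = 0.3103 μm/a
  mass loss = 0.3103 μm/a × 8.96 g/cm³ = 2.78 g·m⁻²·a⁻¹
Ordering by g·m⁻²·a⁻¹: zinc (7.95) > copper (2.78)

["zinc", "copper"]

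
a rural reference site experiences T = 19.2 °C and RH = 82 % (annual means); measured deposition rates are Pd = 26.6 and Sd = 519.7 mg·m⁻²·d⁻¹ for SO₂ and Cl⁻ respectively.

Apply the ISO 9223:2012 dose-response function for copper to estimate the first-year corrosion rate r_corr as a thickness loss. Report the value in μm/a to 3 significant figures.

copper: f(T) = -0.080·(T−10) [T>10 °C] = -0.7360
  sulphur-dioxide contribution → 0.752 μm/a
  chloride contribution → 2.72 μm/a
  ⇒ r_corr(copper) = 3.472 μm/a

r_corr = 3.47 μm/a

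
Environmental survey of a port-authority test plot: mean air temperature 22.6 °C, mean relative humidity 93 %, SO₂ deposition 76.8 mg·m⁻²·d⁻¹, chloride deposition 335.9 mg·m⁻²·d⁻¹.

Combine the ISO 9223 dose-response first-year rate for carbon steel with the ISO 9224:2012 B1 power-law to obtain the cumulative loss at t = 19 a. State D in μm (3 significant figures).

D(19) = 1.19e+03 μm

carbon steel: T>10 °C ⇒ hinge -0.054·(22.6−10) = -0.6804
  sulphur-dioxide contribution → 55.04 μm/a
  chloride contribution → 199.7 μm/a
  ⇒ r_corr(carbon steel) = 254.7 μm/a
Long-term exponent b (ISO 9224 Table 2, B1) = 0.523
  D(19) = 254.7 × 19^0.523 = 254.7 × 4.664 = 1188 μm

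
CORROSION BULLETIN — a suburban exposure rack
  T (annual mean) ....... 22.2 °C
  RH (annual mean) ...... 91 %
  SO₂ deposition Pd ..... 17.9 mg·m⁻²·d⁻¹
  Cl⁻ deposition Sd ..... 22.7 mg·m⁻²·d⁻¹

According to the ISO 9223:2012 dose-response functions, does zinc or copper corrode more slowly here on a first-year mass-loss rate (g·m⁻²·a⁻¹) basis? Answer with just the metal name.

zinc: temperature factor f = -0.071·(12.2) = -0.8662
  sulphur-dioxide contribution → 1.269 μm/a
  chloride contribution → 1.418 μm/a
  total first-year rate 2.687 μm/a
  mass loss = 2.687 μm/a × 7.14 g/cm³ = 19.19 g·m⁻²·a⁻¹
copper: temperature factor f = -0.080·(12.2) = -0.9760
  sulphur-dioxide contribution → 0.9076 μm/a
  chloride contribution → 1.871 μm/a
  ⇒ r_corr(copper) = 2.778 μm/a
  mass loss = 2.778 μm/a × 8.96 g/cm³ = 24.89 g·m⁻²·a⁻¹
Ordering by g·m⁻²·a⁻¹: copper (24.9) > zinc (19.2)

zinc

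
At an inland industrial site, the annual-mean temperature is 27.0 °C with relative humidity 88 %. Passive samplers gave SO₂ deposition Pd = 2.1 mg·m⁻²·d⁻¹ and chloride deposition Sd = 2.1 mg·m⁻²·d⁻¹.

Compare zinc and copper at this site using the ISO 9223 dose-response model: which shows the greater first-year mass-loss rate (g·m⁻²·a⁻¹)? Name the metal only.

zinc: temperature factor f = -0.071·(17.0) = -1.2070
  Pd branch = 0.0129·Pd^0.44·e^(0.046·RH+f) = 0.3063 μm/a
  Sd branch = 0.0175·Sd^0.57·e^(0.008·RH+0.085·T) = 0.536 μm/a
  r_corr = 0.3063 + 0.536 = 0.8423 μm/a
  mass loss = 0.8423 μm/a × 7.14 g/cm³ = 6.014 g·m⁻²·a⁻¹
copper: T>10 °C ⇒ hinge -0.080·(27.0−10) = -1.3600
  Pd branch = 0.0053·Pd^0.26·e^(0.059·RH+f) = 0.2967 μm/a
  Sd branch = 0.01025·Sd^0.27·e^(0.036·RH+0.049·T) = 1.117 μm/a
  r_corr = 0.2967 + 1.117 = 1.414 μm/a
  mass loss = 1.414 μm/a × 8.96 g/cm³ = 12.67 g·m⁻²·a⁻¹
Ordering by g·m⁻²·a⁻¹: copper (12.7) > zinc (6.01)

copper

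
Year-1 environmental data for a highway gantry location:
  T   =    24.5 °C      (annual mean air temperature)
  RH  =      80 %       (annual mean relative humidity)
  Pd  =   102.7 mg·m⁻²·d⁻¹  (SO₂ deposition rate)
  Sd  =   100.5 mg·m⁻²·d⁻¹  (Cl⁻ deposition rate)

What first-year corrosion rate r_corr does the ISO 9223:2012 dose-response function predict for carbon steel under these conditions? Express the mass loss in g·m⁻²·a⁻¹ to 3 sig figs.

carbon steel: T>10 °C ⇒ hinge -0.054·(24.5−10) = -0.7830
  sulphur-dioxide contribution → 44.55 μm/a
  chloride contribution → 66.39 μm/a
  total first-year rate 110.9 μm/a
Convert to mass loss: 110.9 μm/a × 7.85 g/cm³ = 870.8 g·m⁻²·a⁻¹

r_corr = 871 g·m⁻²·a⁻¹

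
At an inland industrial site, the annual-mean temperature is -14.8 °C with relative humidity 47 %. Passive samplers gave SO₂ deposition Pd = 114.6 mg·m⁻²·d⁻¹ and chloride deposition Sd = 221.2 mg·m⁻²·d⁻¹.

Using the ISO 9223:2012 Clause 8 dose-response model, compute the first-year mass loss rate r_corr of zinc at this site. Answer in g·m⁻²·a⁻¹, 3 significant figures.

zinc: f(T) = +0.038·(T−10) [T≤10 °C] = -0.9424
  SO₂ term: 0.0129·114.6^0.44·exp(0.046·47-0.9424) = 0.3518
  Cl⁻ term: 0.0175·221.2^0.57·exp(0.008·47+0.085·-14.8) = 0.1572
  sum: 0.3518 + 0.1572 → r_corr = 0.509 μm/a
Convert to mass loss: 0.509 μm/a × 7.14 g/cm³ = 3.634 g·m⁻²·a⁻¹

r_corr = 3.63 g·m⁻²·a⁻¹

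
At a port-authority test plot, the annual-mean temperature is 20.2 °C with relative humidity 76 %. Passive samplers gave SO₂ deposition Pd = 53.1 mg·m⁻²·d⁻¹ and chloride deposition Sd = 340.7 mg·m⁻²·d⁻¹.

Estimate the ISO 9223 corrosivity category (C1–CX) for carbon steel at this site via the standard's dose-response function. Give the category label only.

C5

carbon steel: f(T) = -0.054·(T−10) [T>10 °C] = -0.5508
  sulphur-dioxide contribution → 36.81 μm/a
  chloride contribution → 104.4 μm/a
  ⇒ r_corr(carbon steel) = 141.2 μm/a
141 μm/a falls in (80, 200] for carbon steel → category C5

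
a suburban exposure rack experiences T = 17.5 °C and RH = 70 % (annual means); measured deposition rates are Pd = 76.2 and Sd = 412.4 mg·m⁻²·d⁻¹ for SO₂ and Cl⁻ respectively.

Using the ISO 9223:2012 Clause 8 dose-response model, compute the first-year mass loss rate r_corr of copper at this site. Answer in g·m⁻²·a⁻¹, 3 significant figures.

copper: temperature factor f = -0.080·(7.5) = -0.6000
  Pd branch = 0.0053·Pd^0.26·e^(0.059·RH+f) = 0.558 μm/a
  Cl⁻ term: 0.01025·412.4^0.27·exp(0.036·70+0.049·17.5) = 1.526
  sum: 0.558 + 1.526 → r_corr = 2.084 μm/a
Convert to mass loss: 2.084 μm/a × 8.96 g/cm³ = 18.68 g·m⁻²·a⁻¹

r_corr = 18.7 g·m⁻²·a⁻¹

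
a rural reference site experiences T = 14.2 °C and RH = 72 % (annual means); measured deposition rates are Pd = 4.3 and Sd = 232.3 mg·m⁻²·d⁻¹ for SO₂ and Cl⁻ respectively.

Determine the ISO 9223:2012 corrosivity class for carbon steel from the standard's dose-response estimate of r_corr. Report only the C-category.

carbon steel: T>10 °C ⇒ hinge -0.054·(14.2−10) = -0.2268
  Pd branch = 1.77·Pd^0.52·e^(0.02·RH+f) = 12.71 μm/a
  Sd branch = 0.102·Sd^0.62·e^(0.033·RH+0.04·T) = 56.77 μm/a
  sum: 12.71 + 56.77 → r_corr = 69.48 μm/a
ISO 9223 Table 2 (carbon steel): 50 < 69.5 ≤ 80 μm/a ⇒ C4

C4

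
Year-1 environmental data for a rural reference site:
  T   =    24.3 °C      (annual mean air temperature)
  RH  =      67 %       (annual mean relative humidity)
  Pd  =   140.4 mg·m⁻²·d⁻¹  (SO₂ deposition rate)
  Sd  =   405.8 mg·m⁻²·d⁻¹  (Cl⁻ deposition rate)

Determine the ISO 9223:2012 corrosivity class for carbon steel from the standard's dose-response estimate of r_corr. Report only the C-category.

C5

carbon steel: T>10 °C ⇒ hinge -0.054·(24.3−10) = -0.7722
  Pd branch = 1.77·Pd^0.52·e^(0.02·RH+f) = 40.85 μm/a
  Sd branch = 0.102·Sd^0.62·e^(0.033·RH+0.04·T) = 101.9 μm/a
  r_corr = 40.85 + 101.9 = 142.7 μm/a
Category bounds: 80…200 μm/a bracket r_corr ⇒ C5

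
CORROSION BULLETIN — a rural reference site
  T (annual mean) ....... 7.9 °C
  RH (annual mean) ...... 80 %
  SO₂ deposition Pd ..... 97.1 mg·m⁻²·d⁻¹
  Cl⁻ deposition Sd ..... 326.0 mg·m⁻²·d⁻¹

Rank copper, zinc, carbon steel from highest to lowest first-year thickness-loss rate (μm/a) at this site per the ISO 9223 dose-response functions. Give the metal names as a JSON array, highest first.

copper: T≤10 °C ⇒ hinge +0.126·(7.9−10) = -0.2646
  SO₂ term: 0.0053·97.1^0.26·exp(0.059·80-0.2646) = 1.499
  Sd branch = 0.01025·Sd^0.27·e^(0.036·RH+0.049·T) = 1.283 μm/a
  r_corr = 1.499 + 1.283 = 2.782 μm/a
zinc: T≤10 °C ⇒ hinge +0.038·(7.9−10) = -0.0798
  SO₂ term: 0.0129·97.1^0.44·exp(0.046·80-0.0798) = 3.536
  Cl⁻ term: 0.0175·326.0^0.57·exp(0.008·80+0.085·7.9) = 1.759
  r_corr = 3.536 + 1.759 = 5.295 μm/a
carbon steel: T≤10 °C ⇒ hinge +0.150·(7.9−10) = -0.3150
  Pd branch = 1.77·Pd^0.52·e^(0.02·RH+f) = 69.09 μm/a
  Sd branch = 0.102·Sd^0.62·e^(0.033·RH+0.04·T) = 70.89 μm/a
  sum: 69.09 + 70.89 → r_corr = 140 μm/a
Ordering by μm/a: carbon steel (140) > zinc (5.29) > copper (2.78)

["carbon steel", "zinc", "copper"]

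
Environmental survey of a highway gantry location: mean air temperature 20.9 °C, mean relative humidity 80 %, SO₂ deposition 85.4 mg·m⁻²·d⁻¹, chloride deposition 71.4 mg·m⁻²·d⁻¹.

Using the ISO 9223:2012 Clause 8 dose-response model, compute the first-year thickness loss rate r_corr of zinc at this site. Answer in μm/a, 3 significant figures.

zinc: temperature factor f = -0.071·(10.9) = -0.7739
  Pd branch = 0.0129·Pd^0.44·e^(0.046·RH+f) = 1.669 μm/a
  Sd branch = 0.0175·Sd^0.57·e^(0.008·RH+0.085·T) = 2.234 μm/a
  sum: 1.669 + 2.234 → r_corr = 3.903 μm/a

r_corr = 3.90 μm/a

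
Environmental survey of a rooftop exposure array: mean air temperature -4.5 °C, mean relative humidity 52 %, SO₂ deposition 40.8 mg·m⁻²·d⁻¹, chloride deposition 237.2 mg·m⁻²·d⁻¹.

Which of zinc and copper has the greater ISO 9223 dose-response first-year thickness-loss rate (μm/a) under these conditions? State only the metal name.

zinc: temperature factor f = +0.038·(-14.5) = -0.5510
  Pd branch = 0.0129·Pd^0.44·e^(0.046·RH+f) = 0.4157 μm/a
  Cl⁻ term: 0.0175·237.2^0.57·exp(0.008·52+0.085·-4.5) = 0.4087
  sum: 0.4157 + 0.4087 → r_corr = 0.8244 μm/a
copper: temperature factor f = +0.126·(-14.5) = -1.8270
  SO₂ term: 0.0053·40.8^0.26·exp(0.059·52-1.8270) = 0.04808
  Sd branch = 0.01025·Sd^0.27·e^(0.036·RH+0.049·T) = 0.234 μm/a
  r_corr = 0.04808 + 0.234 = 0.2821 μm/a
Ordering by μm/a: zinc (0.824) > copper (0.282)

zinc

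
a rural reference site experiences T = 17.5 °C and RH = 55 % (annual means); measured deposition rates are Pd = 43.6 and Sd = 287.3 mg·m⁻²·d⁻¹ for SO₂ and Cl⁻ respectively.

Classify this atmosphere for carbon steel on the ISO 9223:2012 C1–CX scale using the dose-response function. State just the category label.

C4

carbon steel: temperature factor f = -0.054·(7.5) = -0.4050
  Pd branch = 1.77·Pd^0.52·e^(0.02·RH+f) = 25.25 μm/a
  Cl⁻ term: 0.102·287.3^0.62·exp(0.033·55+0.04·17.5) = 42.17
  sum: 25.25 + 42.17 → r_corr = 67.43 μm/a
Category bounds: 50…80 μm/a bracket r_corr ⇒ C4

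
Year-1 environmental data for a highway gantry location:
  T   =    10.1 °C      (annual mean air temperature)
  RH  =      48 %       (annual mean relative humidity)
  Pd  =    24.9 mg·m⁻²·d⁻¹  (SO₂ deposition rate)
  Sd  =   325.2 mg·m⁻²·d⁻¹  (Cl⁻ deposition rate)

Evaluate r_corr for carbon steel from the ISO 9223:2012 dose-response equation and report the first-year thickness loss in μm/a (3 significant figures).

carbon steel: T>10 °C ⇒ hinge -0.054·(10.1−10) = -0.0054
  SO₂ term: 1.77·24.9^0.52·exp(0.02·48-0.0054) = 24.47
  Cl⁻ term: 0.102·325.2^0.62·exp(0.033·48+0.04·10.1) = 26.89
  sum: 24.47 + 26.89 → r_corr = 51.35 μm/a

r_corr = 51.4 μm/a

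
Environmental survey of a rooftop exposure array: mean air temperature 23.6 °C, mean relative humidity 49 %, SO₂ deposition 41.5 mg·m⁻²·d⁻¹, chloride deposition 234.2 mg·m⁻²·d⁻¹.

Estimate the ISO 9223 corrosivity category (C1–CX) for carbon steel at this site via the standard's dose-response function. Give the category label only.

C4

carbon steel: temperature factor f = -0.054·(13.6) = -0.7344
  SO₂ term: 1.77·41.5^0.52·exp(0.02·49-0.7344) = 15.7
  Sd branch = 0.102·Sd^0.62·e^(0.033·RH+0.04·T) = 38.9 μm/a
  sum: 15.7 + 38.9 → r_corr = 54.61 μm/a
Category bounds: 50…80 μm/a bracket r_corr ⇒ C4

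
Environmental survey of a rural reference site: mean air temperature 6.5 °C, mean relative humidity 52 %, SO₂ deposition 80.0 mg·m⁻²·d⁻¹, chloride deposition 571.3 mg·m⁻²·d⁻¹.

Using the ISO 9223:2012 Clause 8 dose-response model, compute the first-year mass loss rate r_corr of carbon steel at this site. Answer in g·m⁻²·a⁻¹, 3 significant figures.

carbon steel: f(T) = +0.150·(T−10) [T≤10 °C] = -0.5250
  sulphur-dioxide contribution → 28.92 μm/a
  chloride contribution → 37.67 μm/a
  total first-year rate 66.6 μm/a
Convert to mass loss: 66.6 μm/a × 7.85 g/cm³ = 522.8 g·m⁻²·a⁻¹

r_corr = 523 g·m⁻²·a⁻¹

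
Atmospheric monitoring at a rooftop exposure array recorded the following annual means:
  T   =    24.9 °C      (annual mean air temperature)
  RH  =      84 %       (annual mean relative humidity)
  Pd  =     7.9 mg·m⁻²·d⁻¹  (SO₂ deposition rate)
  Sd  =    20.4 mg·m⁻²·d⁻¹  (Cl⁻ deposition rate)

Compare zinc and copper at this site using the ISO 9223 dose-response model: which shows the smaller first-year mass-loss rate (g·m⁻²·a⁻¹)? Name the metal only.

zinc

zinc: temperature factor f = -0.071·(14.9) = -1.0579
  sulphur-dioxide contribution → 0.5299 μm/a
  chloride contribution → 1.587 μm/a
  total first-year rate 2.117 μm/a
  mass loss = 2.117 μm/a × 7.14 g/cm³ = 15.11 g·m⁻²·a⁻¹
copper: temperature factor f = -0.080·(14.9) = -1.1920
  sulphur-dioxide contribution → 0.3912 μm/a
  chloride contribution → 1.613 μm/a
  total first-year rate 2.004 μm/a
  mass loss = 2.004 μm/a × 8.96 g/cm³ = 17.95 g·m⁻²·a⁻¹
Ordering by g·m⁻²·a⁻¹: copper (18) > zinc (15.1)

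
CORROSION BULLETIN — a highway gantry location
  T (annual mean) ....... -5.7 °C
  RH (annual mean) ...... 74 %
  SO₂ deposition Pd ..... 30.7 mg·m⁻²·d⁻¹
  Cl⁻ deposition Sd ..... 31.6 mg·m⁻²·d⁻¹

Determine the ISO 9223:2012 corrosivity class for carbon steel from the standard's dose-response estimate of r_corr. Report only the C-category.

C2

carbon steel: f(T) = +0.150·(T−10) [T≤10 °C] = -2.3550
  SO₂ term: 1.77·30.7^0.52·exp(0.02·74-2.3550) = 4.378
  Sd branch = 0.102·Sd^0.62·e^(0.033·RH+0.04·T) = 7.942 μm/a
  sum: 4.378 + 7.942 → r_corr = 12.32 μm/a
ISO 9223 Table 2 (carbon steel): 1.3 < 12.3 ≤ 25 μm/a ⇒ C2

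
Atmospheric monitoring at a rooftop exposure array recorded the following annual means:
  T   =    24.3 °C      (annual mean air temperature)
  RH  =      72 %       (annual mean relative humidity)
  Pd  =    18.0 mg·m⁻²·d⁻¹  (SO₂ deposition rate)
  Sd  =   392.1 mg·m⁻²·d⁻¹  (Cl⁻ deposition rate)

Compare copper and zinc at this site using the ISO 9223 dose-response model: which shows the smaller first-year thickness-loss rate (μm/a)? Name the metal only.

copper

copper: T>10 °C ⇒ hinge -0.080·(24.3−10) = -1.1440
  Pd branch = 0.0053·Pd^0.26·e^(0.059·RH+f) = 0.2504 μm/a
  Cl⁻ term: 0.01025·392.1^0.27·exp(0.036·72+0.049·24.3) = 2.258
  sum: 0.2504 + 2.258 → r_corr = 2.509 μm/a
zinc: f(T) = -0.071·(T−10) [T>10 °C] = -1.0153
  SO₂ term: 0.0129·18.0^0.44·exp(0.046·72-1.0153) = 0.4575
  Cl⁻ term: 0.0175·392.1^0.57·exp(0.008·72+0.085·24.3) = 7.387
  sum: 0.4575 + 7.387 → r_corr = 7.844 μm/a
Ordering by μm/a: zinc (7.84) > copper (2.51)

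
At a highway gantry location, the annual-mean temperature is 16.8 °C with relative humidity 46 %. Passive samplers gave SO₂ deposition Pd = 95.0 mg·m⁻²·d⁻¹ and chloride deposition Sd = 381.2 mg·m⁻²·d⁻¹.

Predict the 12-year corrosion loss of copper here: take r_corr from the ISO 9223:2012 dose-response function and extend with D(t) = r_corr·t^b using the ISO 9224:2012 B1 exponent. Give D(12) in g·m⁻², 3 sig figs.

D(12) = 35.7 g·m⁻²

copper: f(T) = -0.080·(T−10) [T>10 °C] = -0.5440
  sulphur-dioxide contribution → 0.1517 μm/a
  chloride contribution → 0.6086 μm/a
  ⇒ r_corr(copper) = 0.7603 μm/a
Long-term exponent b (ISO 9224 Table 2, B1) = 0.667
  D(12) = 0.7603 × 12^0.667 = 0.7603 × 5.246 = 3.988 μm
  Mass loss = 3.988 μm × 8.96 g/cm³ = 35.74 g·m⁻²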